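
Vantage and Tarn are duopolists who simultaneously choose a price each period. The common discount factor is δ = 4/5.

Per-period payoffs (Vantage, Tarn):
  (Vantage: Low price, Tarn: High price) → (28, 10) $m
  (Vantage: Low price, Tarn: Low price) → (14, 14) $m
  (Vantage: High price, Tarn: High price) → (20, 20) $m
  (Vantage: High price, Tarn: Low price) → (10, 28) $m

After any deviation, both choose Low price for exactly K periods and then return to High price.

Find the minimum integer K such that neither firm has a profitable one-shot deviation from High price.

2

No profitable deviation requires (20−14)(δ+…+δ^K) ≥ 28−20, i.e. δ+…+δ^K ≥ 4/3 ≈ 1.3333.
With δ = 4/5, the partial sums are K=1: 0.8000, K=2: 1.4400.
K = 2 is the first length at which the sum reaches 1.3333.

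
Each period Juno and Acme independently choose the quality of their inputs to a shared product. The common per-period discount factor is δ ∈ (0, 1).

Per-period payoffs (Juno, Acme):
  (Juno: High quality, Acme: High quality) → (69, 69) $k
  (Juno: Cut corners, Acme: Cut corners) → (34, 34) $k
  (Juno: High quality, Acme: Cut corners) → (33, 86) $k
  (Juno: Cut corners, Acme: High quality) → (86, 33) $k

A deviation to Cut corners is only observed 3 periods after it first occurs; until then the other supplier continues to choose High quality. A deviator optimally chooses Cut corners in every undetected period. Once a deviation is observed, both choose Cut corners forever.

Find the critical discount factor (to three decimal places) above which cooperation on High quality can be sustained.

A deviator earns 86 for 3 periods, then 34 forever; cooperating earns 69 forever. Multiplying the IC by (1−δ):
69 ≥ 86(1−δ^3) + 34δ^3, so 52·δ^3 ≥ 17 and δ^3 ≥ 17/52.
δ ≥ (17/52)^(1/3) ≈ 0.689.

0.689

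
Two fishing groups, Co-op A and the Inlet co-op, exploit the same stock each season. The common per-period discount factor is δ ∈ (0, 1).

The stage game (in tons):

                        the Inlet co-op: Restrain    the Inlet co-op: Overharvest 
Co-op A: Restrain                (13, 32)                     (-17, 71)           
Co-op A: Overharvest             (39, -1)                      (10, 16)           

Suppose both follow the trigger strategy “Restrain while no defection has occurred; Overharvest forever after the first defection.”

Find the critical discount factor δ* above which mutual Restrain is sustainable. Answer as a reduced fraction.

26/29

For Co-op A: deviation gain 39−13 = 26, per-period punishment loss 13−10 = 3. IC gives δ ≥ 26/29.
For the Inlet co-op: gain 39, loss 16 per period, so δ ≥ 39/55.
The tighter constraint is Co-op A's, so cooperation needs δ ≥ 26/29.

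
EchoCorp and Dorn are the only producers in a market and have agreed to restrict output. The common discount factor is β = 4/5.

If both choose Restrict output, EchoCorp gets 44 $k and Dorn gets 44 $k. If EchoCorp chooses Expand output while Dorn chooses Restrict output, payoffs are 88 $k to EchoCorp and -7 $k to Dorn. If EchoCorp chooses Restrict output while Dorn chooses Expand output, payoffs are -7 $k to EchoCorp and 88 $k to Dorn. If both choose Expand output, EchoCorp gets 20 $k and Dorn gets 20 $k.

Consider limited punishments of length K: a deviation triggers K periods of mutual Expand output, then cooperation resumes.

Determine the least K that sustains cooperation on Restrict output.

No profitable deviation requires (44−20)(β+…+β^K) ≥ 88−44, i.e. β+…+β^K ≥ 11/6 ≈ 1.8333.
With β = 4/5, the partial sums are K=1: 0.8000, K=2: 1.4400, K=3: 1.9520.
K = 3 is the first length at which the sum reaches 1.8333.

3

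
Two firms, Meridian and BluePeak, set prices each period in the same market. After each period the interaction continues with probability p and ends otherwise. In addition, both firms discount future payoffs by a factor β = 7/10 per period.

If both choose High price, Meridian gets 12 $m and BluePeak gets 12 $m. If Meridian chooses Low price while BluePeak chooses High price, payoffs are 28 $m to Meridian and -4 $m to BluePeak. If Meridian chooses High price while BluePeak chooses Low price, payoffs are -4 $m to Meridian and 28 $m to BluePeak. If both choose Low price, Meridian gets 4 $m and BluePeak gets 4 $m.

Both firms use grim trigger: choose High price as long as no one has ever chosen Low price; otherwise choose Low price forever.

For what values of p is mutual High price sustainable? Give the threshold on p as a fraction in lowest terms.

Expected continuation weight on next period's payoff is β·p = 7/10·p, which plays the role of the discount factor.
Cooperation requires 7/10·p ≥ (28−12)/(28−4) = 2/3, hence p ≥ 20/21.

20/21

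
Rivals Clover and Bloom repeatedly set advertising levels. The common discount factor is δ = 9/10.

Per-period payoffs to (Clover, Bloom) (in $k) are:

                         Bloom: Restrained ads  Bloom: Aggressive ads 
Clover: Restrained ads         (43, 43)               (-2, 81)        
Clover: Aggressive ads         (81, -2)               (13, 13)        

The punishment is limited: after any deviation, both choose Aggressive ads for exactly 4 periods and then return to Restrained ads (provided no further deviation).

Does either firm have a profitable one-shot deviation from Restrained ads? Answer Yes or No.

A one-shot deviation gives 81 now, then 13 for 4 periods, then back to 43.
Gain from deviating: (81−43) today; loss: (43−13) in each of the next 4 periods.
No-deviation condition: (43−13)(δ+…+δ^4) ≥ 81−43, i.e. δ+…+δ^4 ≥ 19/15.
At δ = 9/10: δ+…+δ^4 = 3.0951 ≥ 1.2667.
So cooperation is sustainable.

No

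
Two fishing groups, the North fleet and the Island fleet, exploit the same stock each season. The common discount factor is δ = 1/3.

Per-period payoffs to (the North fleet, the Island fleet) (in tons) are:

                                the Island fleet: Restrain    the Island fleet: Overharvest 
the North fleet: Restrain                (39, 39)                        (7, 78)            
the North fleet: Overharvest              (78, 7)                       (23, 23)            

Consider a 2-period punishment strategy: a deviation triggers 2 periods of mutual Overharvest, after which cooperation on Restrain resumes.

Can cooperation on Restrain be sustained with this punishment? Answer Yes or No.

No

IC: δ+…+δ^2 ≥ (78−39)/(39−23) = 39/16.
At δ = 1/3: partial sum = 0.4444 < 2.4375. Cooperation not sustainable.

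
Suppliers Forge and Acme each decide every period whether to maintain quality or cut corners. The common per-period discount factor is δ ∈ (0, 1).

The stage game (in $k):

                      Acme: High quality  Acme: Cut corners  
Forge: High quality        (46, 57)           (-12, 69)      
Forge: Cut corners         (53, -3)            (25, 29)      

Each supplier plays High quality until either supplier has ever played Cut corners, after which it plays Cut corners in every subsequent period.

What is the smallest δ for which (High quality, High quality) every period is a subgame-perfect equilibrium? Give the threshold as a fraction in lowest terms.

3/10

For Forge: deviation gain 53−46 = 7, per-period punishment loss 46−25 = 21. IC gives δ ≥ 7/28 = 1/4.
For Acme: gain 12, loss 28 per period, so δ ≥ 12/40 = 3/10.
The tighter constraint is Acme's, so cooperation needs δ ≥ 3/10.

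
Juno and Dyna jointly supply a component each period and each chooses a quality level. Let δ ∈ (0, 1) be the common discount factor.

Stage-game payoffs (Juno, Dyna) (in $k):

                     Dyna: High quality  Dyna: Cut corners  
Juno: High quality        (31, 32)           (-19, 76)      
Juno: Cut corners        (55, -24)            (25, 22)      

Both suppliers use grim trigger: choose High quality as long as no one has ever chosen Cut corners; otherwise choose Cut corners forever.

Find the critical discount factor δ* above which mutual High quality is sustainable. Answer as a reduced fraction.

22/27

Juno: cooperation gives 31 each period; deviation gives 55 once then 25 forever.
  31/(1−δ) ≥ 55 + 25δ/(1−δ) ⇒ δ ≥ 24/30 = 4/5.
Dyna: cooperation gives 32 each period; deviation gives 76 once then 22 forever.
  δ ≥ 44/54 = 22/27.
Both must hold, so the binding constraint is Dyna's: δ ≥ 22/27.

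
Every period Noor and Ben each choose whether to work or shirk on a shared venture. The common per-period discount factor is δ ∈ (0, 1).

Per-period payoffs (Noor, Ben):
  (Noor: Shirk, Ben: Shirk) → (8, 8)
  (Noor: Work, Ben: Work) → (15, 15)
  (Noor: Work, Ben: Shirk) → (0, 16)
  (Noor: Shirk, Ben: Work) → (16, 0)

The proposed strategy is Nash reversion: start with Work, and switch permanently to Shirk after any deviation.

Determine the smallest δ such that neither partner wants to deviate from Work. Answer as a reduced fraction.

Cooperation forever yields 15 each period: 15/(1−δ).
Deviating yields 16 once, then 8 forever: 16 + 8δ/(1−δ).
No profitable deviation requires 15/(1−δ) ≥ 16 + 8δ/(1−δ).
Multiplying by (1−δ): 15 ≥ 16(1−δ) + 8δ = 16 − 8δ.
So 8δ ≥ 1, i.e. δ ≥ 1/8.

1/8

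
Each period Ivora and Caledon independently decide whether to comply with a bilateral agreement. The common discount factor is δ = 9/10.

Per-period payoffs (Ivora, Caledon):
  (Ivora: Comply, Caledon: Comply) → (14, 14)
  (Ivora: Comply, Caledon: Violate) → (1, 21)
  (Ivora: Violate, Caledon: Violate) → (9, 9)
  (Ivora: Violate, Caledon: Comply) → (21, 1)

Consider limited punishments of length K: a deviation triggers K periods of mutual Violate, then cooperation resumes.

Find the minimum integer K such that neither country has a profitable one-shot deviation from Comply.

2

Need Σ_{k=1}^{K} δ^k ≥ (21−14)/(14−9) = 1.4000 at δ = 9/10.
At K = 1 the sum is 0.9000 < 1.4000; at K = 2 it is 1.7100 ≥ 1.4000.
So the minimum punishment length is K = 2.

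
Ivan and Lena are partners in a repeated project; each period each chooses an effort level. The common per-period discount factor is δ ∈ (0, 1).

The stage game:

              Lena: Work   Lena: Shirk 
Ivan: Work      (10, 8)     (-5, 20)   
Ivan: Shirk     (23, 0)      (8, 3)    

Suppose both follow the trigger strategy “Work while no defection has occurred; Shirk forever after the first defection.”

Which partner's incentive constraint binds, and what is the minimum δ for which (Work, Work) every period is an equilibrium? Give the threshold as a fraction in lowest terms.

Ivan's threshold: (23−10)/(23−8) = 13/15.
Lena's threshold: (20−8)/(20−3) = 12/17.
13/15 > 12/17, so Ivan binds and δ* = 13/15.

Ivan; δ ≥ 13/15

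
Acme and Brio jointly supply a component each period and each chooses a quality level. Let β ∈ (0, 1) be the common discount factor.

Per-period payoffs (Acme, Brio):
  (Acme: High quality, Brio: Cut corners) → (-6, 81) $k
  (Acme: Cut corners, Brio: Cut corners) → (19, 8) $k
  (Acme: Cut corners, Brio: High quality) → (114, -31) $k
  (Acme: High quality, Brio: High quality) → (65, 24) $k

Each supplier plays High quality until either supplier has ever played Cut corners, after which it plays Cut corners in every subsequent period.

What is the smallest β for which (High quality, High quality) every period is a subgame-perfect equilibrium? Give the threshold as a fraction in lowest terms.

Acme: cooperation gives 65 each period; deviation gives 114 once then 19 forever.
  65/(1−β) ≥ 114 + 19β/(1−β) ⇒ β ≥ 49/95.
Brio: cooperation gives 24 each period; deviation gives 81 once then 8 forever.
  β ≥ 57/73.
Both must hold, so the binding constraint is Brio's: β ≥ 57/73.

57/73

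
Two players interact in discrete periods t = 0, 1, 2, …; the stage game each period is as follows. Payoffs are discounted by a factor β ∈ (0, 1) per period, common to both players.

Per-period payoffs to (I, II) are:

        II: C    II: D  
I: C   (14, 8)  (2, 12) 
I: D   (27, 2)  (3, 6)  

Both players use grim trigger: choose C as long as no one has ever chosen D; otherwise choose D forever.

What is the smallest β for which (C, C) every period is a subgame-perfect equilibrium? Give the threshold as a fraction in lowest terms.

I: cooperation gives 14 each period; deviation gives 27 once then 3 forever.
  14/(1−β) ≥ 27 + 3β/(1−β) ⇒ β ≥ 13/24.
II: cooperation gives 8 each period; deviation gives 12 once then 6 forever.
  β ≥ 4/6 = 2/3.
Both must hold, so the binding constraint is II's: β ≥ 2/3.

2/3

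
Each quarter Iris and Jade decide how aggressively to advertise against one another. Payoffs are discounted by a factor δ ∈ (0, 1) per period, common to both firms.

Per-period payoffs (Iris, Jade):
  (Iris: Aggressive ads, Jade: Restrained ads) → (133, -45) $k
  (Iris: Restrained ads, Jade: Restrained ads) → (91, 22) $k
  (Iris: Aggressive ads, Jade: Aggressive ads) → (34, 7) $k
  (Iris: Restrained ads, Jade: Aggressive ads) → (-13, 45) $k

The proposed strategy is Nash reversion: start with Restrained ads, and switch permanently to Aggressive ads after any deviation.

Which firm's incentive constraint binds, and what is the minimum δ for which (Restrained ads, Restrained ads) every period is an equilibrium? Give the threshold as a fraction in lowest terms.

Jade; δ ≥ 23/38

For Iris: deviation gain 133−91 = 42, per-period punishment loss 91−34 = 57. IC gives δ ≥ 42/99 = 14/33.
For Jade: gain 23, loss 15 per period, so δ ≥ 23/38.
The tighter constraint is Jade's, so cooperation needs δ ≥ 23/38.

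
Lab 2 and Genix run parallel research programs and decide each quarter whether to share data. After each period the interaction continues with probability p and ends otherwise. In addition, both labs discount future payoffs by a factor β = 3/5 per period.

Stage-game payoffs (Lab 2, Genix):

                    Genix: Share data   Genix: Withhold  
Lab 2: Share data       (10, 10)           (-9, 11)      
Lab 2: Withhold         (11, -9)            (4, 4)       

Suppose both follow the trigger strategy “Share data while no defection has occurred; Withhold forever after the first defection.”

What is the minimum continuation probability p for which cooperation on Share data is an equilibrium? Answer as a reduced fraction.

5/21

Expected continuation weight on next period's payoff is β·p = 3/5·p, which plays the role of the discount factor.
Cooperation requires 3/5·p ≥ (11−10)/(11−4) = 1/7, hence p ≥ 5/21.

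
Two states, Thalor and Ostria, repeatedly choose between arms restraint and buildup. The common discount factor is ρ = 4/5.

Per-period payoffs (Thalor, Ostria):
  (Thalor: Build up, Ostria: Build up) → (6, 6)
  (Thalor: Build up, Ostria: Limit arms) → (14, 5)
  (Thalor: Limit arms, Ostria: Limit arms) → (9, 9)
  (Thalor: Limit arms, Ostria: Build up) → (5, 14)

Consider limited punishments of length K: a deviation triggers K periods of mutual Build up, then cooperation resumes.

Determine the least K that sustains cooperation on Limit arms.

3

No profitable deviation requires (9−6)(ρ+…+ρ^K) ≥ 14−9, i.e. ρ+…+ρ^K ≥ 5/3 ≈ 1.6667.
With ρ = 4/5, the partial sums are K=1: 0.8000, K=2: 1.4400, K=3: 1.9520.
K = 3 is the first length at which the sum reaches 1.6667.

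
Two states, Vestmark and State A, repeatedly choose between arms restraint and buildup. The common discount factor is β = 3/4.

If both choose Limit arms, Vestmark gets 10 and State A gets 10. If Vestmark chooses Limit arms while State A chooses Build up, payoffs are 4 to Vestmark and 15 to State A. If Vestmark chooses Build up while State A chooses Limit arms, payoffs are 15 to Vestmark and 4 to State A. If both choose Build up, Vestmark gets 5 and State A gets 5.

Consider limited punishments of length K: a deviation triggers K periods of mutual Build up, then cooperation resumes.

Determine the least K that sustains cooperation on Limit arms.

IC: β(1−β^K)/(1−β) ≥ (15−10)/(10−5) = 1.
With β = 3/4: need 1 − β^K ≥ 1·(1−3/4)/(3/4), i.e. β^K ≤ 0.6667.
Since (3/4)^1 = 0.7500 and (3/4)^2 = 0.5625, the smallest such K is 2.

2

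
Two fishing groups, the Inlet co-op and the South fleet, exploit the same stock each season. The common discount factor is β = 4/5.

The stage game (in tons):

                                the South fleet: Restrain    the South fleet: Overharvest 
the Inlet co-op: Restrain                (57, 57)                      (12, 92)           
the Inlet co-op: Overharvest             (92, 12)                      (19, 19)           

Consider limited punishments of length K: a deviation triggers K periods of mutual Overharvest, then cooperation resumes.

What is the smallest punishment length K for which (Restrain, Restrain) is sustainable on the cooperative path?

Need Σ_{k=1}^{K} β^k ≥ (92−57)/(57−19) = 0.9211 at β = 4/5.
At K = 1 the sum is 0.8000 < 0.9211; at K = 2 it is 1.4400 ≥ 0.9211.
So the minimum punishment length is K = 2.

2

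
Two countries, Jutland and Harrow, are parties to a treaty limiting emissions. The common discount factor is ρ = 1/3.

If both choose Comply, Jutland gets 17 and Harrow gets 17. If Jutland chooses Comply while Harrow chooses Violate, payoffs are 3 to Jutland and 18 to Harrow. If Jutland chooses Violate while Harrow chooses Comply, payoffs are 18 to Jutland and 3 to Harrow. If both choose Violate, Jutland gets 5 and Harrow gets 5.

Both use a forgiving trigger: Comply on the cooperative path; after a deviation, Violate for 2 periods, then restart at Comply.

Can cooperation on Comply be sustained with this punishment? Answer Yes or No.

IC: ρ+…+ρ^2 ≥ (18−17)/(17−5) = 1/12.
At ρ = 1/3: partial sum = 0.4444 ≥ 0.0833. Cooperation sustainable.

Yes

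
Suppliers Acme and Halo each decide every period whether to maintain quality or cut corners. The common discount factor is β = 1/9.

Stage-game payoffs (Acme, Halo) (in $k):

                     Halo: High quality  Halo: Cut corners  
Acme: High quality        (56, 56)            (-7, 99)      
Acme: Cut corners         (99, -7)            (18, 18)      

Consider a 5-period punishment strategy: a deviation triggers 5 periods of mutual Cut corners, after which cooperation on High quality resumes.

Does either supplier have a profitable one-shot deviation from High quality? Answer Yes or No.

Yes

A one-shot deviation gives 99 now, then 18 for 5 periods, then back to 56.
Gain from deviating: (99−56) today; loss: (56−18) in each of the next 5 periods.
No-deviation condition: (56−18)(β+…+β^5) ≥ 99−56, i.e. β+…+β^5 ≥ 43/38.
At β = 1/9: β+…+β^5 = 0.1250 < 1.1316.
So cooperation is not sustainable.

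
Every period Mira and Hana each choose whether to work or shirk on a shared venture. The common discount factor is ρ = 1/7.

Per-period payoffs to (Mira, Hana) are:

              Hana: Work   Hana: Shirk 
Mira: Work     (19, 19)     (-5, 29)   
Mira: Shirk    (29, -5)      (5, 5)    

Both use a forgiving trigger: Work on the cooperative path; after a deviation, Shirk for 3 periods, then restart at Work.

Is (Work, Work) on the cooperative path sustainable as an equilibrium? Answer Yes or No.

No

Comparing payoff streams over the 4 periods until play realigns: cooperate → 19(1+ρ+…+ρ^3); deviate → 29 + 5(ρ+…+ρ^3).
Cooperation is sustained iff (19−5)(ρ+…+ρ^3) ≥ 29−19.
ρ+…+ρ^3 = 1/7·(1−(1/7)^3)/(1−1/7) = 0.1662, and (29−19)/(19−5) = 0.7143.
0.1662 < 0.7143, so cooperation is not sustainable.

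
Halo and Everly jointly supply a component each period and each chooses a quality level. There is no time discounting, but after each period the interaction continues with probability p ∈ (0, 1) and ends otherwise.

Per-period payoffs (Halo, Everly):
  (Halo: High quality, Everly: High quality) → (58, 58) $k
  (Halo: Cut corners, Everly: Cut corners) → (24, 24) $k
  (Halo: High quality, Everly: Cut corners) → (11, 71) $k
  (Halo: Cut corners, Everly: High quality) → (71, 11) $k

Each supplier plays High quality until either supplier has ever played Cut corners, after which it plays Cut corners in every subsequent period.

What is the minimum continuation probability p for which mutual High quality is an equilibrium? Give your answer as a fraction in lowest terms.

Expected cooperation value is 58 + p·58 + p²·58 + … = 58/(1−p); deviation gives 71 + p·24/(1−p).
58 ≥ 71(1−p) + 24p ⇒ 47p ≥ 13 ⇒ p ≥ 13/47.

13/47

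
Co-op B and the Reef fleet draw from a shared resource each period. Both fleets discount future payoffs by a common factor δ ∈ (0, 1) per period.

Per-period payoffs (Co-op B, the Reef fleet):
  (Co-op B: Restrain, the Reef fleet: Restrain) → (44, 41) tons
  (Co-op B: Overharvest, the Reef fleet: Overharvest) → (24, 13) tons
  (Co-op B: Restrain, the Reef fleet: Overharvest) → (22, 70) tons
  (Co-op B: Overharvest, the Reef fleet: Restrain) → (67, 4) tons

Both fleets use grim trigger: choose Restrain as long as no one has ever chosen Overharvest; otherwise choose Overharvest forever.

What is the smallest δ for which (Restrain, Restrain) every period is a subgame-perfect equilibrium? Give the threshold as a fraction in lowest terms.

23/43

For Co-op B: deviation gain 67−44 = 23, per-period punishment loss 44−24 = 20. IC gives δ ≥ 23/43.
For the Reef fleet: gain 29, loss 28 per period, so δ ≥ 29/57.
The tighter constraint is Co-op B's, so cooperation needs δ ≥ 23/43.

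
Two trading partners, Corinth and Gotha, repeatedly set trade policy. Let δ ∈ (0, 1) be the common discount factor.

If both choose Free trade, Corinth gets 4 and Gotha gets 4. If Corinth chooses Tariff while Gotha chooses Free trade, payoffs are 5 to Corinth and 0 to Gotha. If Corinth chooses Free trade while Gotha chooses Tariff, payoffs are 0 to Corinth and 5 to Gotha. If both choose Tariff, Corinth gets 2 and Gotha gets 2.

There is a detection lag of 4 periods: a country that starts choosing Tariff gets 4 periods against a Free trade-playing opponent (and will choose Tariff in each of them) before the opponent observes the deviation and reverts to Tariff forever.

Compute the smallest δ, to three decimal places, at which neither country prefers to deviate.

0.760

Deviating for the 4 undetected periods gains 5−4 = 1 per period over cooperation, then loses 4−2 = 2 per period forever once punishment starts.
Gain: 1(1 + δ + … + δ^3); loss: 2·δ^4/(1−δ).
No profitable deviation ⇔ 1(1−δ^4) ≤ 2·δ^4, i.e. δ^4 ≥ 1/(1+2) = 1/3.
Hence δ ≥ (1/3)^(1/4) ≈ 0.760.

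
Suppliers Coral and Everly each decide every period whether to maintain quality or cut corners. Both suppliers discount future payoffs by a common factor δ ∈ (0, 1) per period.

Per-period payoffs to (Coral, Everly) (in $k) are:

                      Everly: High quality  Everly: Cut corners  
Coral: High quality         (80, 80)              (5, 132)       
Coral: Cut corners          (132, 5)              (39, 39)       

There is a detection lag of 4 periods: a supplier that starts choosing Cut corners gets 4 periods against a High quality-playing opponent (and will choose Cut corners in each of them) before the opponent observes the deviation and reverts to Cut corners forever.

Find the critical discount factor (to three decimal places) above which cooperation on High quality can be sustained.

Deviating for the 4 undetected periods gains 132−80 = 52 per period over cooperation, then loses 80−39 = 41 per period forever once punishment starts.
Gain: 52(1 + δ + … + δ^3); loss: 41·δ^4/(1−δ).
No profitable deviation ⇔ 52(1−δ^4) ≤ 41·δ^4, i.e. δ^4 ≥ 52/(52+41) = 52/93.
Hence δ ≥ (52/93)^(1/4) ≈ 0.865.

0.865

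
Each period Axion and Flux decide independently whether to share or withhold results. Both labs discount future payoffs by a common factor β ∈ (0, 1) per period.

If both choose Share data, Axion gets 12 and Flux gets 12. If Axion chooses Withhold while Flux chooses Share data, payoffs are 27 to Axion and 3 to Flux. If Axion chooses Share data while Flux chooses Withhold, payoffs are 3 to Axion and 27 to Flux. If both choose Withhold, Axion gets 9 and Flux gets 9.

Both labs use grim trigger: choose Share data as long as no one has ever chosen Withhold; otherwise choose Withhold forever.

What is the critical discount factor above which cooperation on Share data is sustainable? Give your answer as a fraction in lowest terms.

One-period gain from deviating is 27 − 12 = 15. The loss is 12 − 9 = 3 in every subsequent period, with present value 3·β/(1−β).
Deviation is unprofitable when 3·β/(1−β) ≥ 15, i.e. β/(1−β) ≥ 5.
Equivalently β ≥ 15/(15+3) = 5/6.

5/6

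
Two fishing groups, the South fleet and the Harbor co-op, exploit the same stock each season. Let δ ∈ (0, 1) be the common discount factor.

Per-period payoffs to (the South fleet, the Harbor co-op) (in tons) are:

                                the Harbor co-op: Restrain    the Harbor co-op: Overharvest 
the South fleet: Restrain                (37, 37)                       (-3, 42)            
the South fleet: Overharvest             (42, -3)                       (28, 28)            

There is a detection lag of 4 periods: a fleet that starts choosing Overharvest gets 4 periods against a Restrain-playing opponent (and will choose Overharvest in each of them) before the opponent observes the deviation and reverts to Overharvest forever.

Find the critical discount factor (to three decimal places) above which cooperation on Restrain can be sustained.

0.773

The best deviation is to choose Overharvest for all 4 undetected periods, earning 42 each, then 28 forever once detected.
Deviation value: 42(1−δ^4)/(1−δ) + 28δ^4/(1−δ); cooperation value: 37/(1−δ).
IC: 37 ≥ 42(1−δ^4) + 28δ^4 = 42 − 14δ^4.
So δ^4 ≥ 5/14, giving δ ≥ (5/14)^(1/4) ≈ 0.773.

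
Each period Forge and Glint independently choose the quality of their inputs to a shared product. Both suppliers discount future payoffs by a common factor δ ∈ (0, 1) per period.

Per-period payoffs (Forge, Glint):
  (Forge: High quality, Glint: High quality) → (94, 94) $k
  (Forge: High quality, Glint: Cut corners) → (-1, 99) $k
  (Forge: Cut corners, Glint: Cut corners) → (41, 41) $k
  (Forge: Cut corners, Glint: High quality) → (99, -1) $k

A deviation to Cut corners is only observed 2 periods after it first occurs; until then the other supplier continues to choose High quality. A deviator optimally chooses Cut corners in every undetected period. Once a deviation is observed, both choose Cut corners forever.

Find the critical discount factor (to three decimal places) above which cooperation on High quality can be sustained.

Deviating for the 2 undetected periods gains 99−94 = 5 per period over cooperation, then loses 94−41 = 53 per period forever once punishment starts.
Gain: 5(1 + δ + … + δ^1); loss: 53·δ^2/(1−δ).
No profitable deviation ⇔ 5(1−δ^2) ≤ 53·δ^2, i.e. δ^2 ≥ 5/(5+53) = 5/58.
Hence δ ≥ (5/58)^(1/2) ≈ 0.294.

0.294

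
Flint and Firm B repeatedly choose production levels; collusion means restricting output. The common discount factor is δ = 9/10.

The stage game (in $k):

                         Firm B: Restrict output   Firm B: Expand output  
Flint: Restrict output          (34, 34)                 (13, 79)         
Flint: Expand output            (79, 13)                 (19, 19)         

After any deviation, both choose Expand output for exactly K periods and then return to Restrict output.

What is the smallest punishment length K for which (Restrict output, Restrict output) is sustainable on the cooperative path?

4

IC: δ(1−δ^K)/(1−δ) ≥ (79−34)/(34−19) = 3.
With δ = 9/10: need 1 − δ^K ≥ 3·(1−9/10)/(9/10), i.e. δ^K ≤ 0.6667.
Since (9/10)^3 = 0.7290 and (9/10)^4 = 0.6561, the smallest such K is 4.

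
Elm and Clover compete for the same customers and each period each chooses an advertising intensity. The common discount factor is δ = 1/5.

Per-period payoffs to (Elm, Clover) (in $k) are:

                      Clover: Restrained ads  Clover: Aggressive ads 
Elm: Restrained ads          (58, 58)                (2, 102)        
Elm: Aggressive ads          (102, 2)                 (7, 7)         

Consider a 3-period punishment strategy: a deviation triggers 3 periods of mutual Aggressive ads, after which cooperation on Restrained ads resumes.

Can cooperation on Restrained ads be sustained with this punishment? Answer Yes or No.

A one-shot deviation gives 102 now, then 7 for 3 periods, then back to 58.
Gain from deviating: (102−58) today; loss: (58−7) in each of the next 3 periods.
No-deviation condition: (58−7)(δ+…+δ^3) ≥ 102−58, i.e. δ+…+δ^3 ≥ 44/51.
At δ = 1/5: δ+…+δ^3 = 0.2480 < 0.8627.
So cooperation is not sustainable.

No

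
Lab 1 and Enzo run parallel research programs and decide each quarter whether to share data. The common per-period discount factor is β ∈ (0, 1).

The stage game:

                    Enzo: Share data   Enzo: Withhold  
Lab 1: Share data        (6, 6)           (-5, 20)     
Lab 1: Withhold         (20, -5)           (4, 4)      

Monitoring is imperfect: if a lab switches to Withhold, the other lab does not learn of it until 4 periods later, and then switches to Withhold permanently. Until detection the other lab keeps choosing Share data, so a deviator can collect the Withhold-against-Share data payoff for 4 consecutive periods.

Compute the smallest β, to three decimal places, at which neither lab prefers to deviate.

Deviating for the 4 undetected periods gains 20−6 = 14 per period over cooperation, then loses 6−4 = 2 per period forever once punishment starts.
Gain: 14(1 + β + … + β^3); loss: 2·β^4/(1−β).
No profitable deviation ⇔ 14(1−β^4) ≤ 2·β^4, i.e. β^4 ≥ 14/(14+2) = 7/8.
Hence β ≥ (7/8)^(1/4) ≈ 0.967.

0.967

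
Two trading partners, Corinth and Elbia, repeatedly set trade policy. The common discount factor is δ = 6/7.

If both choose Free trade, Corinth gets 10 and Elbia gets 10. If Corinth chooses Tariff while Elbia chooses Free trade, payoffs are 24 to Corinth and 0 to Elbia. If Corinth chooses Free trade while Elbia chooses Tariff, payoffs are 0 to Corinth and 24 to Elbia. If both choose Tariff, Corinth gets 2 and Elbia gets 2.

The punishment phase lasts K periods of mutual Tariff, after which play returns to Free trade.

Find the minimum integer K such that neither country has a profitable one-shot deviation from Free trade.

IC: δ(1−δ^K)/(1−δ) ≥ (24−10)/(10−2) = 7/4.
With δ = 6/7: need 1 − δ^K ≥ 7/4·(1−6/7)/(6/7), i.e. δ^K ≤ 0.7083.
Since (6/7)^2 = 0.7347 and (6/7)^3 = 0.6297, the smallest such K is 3.

3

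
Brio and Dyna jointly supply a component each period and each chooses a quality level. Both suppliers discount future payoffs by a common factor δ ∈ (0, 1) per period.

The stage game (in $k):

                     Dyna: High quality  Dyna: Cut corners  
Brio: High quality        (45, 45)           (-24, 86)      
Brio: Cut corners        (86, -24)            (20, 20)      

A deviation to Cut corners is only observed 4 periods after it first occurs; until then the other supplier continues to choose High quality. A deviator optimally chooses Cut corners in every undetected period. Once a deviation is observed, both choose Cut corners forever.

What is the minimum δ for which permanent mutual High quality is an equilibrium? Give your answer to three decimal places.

The best deviation is to choose Cut corners for all 4 undetected periods, earning 86 each, then 20 forever once detected.
Deviation value: 86(1−δ^4)/(1−δ) + 20δ^4/(1−δ); cooperation value: 45/(1−δ).
IC: 45 ≥ 86(1−δ^4) + 20δ^4 = 86 − 66δ^4.
So δ^4 ≥ 41/66, giving δ ≥ (41/66)^(1/4) ≈ 0.888.

0.888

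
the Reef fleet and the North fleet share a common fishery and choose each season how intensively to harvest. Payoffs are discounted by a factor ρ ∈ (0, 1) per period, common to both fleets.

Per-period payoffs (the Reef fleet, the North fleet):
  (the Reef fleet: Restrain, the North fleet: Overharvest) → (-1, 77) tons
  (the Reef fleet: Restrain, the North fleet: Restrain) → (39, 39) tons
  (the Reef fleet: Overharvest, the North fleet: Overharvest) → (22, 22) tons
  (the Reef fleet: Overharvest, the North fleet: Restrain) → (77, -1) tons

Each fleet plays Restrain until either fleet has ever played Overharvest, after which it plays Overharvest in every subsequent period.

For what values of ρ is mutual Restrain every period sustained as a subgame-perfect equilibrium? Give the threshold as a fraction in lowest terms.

38/55

One-period gain from deviating is 77 − 39 = 38. The loss is 39 − 22 = 17 in every subsequent period, with present value 17·ρ/(1−ρ).
Deviation is unprofitable when 17·ρ/(1−ρ) ≥ 38, i.e. ρ/(1−ρ) ≥ 38/17.
Equivalently ρ ≥ 38/(38+17) = 38/55.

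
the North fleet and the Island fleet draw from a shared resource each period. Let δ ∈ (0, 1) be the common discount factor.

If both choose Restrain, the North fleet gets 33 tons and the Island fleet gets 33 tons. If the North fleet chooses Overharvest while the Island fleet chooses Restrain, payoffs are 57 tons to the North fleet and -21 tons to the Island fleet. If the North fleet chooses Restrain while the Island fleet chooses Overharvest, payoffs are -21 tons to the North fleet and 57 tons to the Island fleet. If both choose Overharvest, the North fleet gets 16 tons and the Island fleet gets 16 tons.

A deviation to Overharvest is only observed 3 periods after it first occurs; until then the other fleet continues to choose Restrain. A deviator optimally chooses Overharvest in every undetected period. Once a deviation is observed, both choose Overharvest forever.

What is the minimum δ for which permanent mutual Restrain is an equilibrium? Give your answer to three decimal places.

A deviator earns 57 for 3 periods, then 16 forever; cooperating earns 33 forever. Multiplying the IC by (1−δ):
33 ≥ 57(1−δ^3) + 16δ^3, so 41·δ^3 ≥ 24 and δ^3 ≥ 24/41.
δ ≥ (24/41)^(1/3) ≈ 0.837.

0.837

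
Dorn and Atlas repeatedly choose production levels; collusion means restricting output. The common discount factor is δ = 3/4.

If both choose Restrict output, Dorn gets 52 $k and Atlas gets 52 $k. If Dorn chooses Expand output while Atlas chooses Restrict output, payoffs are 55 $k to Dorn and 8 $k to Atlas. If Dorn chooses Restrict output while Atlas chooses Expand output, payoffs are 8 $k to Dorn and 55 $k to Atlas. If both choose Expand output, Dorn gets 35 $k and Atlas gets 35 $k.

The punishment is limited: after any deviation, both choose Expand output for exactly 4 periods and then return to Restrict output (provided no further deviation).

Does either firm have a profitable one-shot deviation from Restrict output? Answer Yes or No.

No

A one-shot deviation gives 55 now, then 35 for 4 periods, then back to 52.
Gain from deviating: (55−52) today; loss: (52−35) in each of the next 4 periods.
No-deviation condition: (52−35)(δ+…+δ^4) ≥ 55−52, i.e. δ+…+δ^4 ≥ 3/17.
At δ = 3/4: δ+…+δ^4 = 2.0508 ≥ 0.1765.
So cooperation is sustainable.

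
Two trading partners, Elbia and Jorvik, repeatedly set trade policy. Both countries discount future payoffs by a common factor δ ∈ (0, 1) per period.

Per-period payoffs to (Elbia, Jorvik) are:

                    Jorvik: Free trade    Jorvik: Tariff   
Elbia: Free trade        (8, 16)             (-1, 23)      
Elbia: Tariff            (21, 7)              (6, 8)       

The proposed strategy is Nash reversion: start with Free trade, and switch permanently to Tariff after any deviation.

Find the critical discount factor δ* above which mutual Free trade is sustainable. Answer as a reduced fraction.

Elbia's threshold: (21−8)/(21−6) = 13/15.
Jorvik's threshold: (23−16)/(23−8) = 7/15.
13/15 > 7/15, so Elbia binds and δ* = 13/15.

13/15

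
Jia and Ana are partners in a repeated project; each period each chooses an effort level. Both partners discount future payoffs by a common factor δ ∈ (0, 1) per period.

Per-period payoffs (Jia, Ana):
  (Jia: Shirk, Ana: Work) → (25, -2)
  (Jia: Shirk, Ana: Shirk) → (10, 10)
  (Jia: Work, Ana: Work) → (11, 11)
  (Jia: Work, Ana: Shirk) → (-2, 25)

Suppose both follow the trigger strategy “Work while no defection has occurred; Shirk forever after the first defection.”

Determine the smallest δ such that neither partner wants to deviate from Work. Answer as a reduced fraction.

11/(1−δ) ≥ 25 + 10δ/(1−δ)
11 ≥ 25 − 15δ
δ ≥ 14/15.

14/15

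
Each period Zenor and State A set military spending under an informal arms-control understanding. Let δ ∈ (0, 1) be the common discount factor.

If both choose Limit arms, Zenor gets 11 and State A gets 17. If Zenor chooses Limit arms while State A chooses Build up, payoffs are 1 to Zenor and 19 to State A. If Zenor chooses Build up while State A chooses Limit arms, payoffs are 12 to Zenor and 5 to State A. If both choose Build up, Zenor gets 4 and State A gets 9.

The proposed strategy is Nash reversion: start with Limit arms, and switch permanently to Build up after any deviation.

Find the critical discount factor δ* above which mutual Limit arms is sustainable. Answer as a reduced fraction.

Zenor's threshold: (12−11)/(12−4) = 1/8.
State A's threshold: (19−17)/(19−9) = 1/5.
1/8 < 1/5, so State A binds and δ* = 1/5.

1/5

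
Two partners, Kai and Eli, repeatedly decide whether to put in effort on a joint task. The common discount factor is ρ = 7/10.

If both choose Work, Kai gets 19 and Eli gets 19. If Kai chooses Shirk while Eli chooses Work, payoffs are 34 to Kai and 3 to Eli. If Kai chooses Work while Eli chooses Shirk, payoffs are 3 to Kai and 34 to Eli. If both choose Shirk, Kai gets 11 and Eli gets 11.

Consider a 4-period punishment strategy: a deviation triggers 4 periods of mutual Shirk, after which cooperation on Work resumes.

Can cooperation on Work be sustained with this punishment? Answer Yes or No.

No

Comparing payoff streams over the 5 periods until play realigns: cooperate → 19(1+ρ+…+ρ^4); deviate → 34 + 11(ρ+…+ρ^4).
Cooperation is sustained iff (19−11)(ρ+…+ρ^4) ≥ 34−19.
ρ+…+ρ^4 = 7/10·(1−(7/10)^4)/(1−7/10) = 1.7731, and (34−19)/(19−11) = 1.8750.
1.7731 < 1.8750, so cooperation is not sustainable.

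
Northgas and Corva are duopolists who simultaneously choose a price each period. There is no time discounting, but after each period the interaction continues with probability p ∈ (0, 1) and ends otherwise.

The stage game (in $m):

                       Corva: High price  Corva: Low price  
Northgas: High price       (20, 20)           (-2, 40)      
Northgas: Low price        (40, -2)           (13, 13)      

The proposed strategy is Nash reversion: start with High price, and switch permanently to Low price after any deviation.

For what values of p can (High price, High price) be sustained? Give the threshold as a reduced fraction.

20/27

With no time discounting, the continuation probability p plays the role of the discount factor.
Grim-trigger IC: 20/(1−p) ≥ 40 + 13p/(1−p) ⇒ p ≥ (40−20)/(40−13) = 20/27.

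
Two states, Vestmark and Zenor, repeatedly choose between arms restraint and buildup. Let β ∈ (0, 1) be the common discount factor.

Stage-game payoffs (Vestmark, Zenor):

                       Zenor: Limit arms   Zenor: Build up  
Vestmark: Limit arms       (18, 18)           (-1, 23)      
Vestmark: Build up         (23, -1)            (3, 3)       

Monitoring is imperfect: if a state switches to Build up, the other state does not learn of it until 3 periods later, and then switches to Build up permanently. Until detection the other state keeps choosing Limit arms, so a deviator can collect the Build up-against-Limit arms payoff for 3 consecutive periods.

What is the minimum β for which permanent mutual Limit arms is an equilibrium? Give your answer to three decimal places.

The best deviation is to choose Build up for all 3 undetected periods, earning 23 each, then 3 forever once detected.
Deviation value: 23(1−β^3)/(1−β) + 3β^3/(1−β); cooperation value: 18/(1−β).
IC: 18 ≥ 23(1−β^3) + 3β^3 = 23 − 20β^3.
So β^3 ≥ 5/20 = 1/4, giving β ≥ (1/4)^(1/3) ≈ 0.630.

0.630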